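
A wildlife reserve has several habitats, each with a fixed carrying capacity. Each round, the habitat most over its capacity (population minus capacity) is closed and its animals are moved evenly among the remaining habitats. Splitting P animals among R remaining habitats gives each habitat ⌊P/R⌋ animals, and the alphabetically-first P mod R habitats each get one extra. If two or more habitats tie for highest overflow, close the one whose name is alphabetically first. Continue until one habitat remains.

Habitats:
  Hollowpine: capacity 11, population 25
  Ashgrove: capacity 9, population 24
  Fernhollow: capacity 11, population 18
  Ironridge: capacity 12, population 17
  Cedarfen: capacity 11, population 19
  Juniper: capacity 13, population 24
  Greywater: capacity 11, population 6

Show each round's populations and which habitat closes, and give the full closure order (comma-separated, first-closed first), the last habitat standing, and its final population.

Round 1: Ashgrove=24 Cedarfen=19 Fernhollow=18 Greywater=6 Hollowpine=25 Ironridge=17 Juniper=24 → close Ashgrove (overflow 15)
  24÷6 = 4 each, +1 to first 0
Round 2: Cedarfen=23 Fernhollow=22 Greywater=10 Hollowpine=29 Ironridge=21 Juniper=28 → close Hollowpine (overflow 18)
  29÷5 = 5 each, +1 to first 4
Round 3: Cedarfen=29 Fernhollow=28 Greywater=16 Ironridge=27 Juniper=33 → close Juniper (overflow 20)
  33÷4 = 8 each, +1 to first 1
Round 4: Cedarfen=38 Fernhollow=36 Greywater=24 Ironridge=35 → close Cedarfen (overflow 27)
  38÷3 = 12 each, +1 to first 2
Round 5: Fernhollow=49 Greywater=37 Ironridge=47 → close Fernhollow (overflow 38)
  49÷2 = 24 each, +1 to first 1
Round 6: Greywater=62 Ironridge=71 → close Ironridge (overflow 59)
  71÷1 = 71 each, +1 to first 0

Closure order: Ashgrove, Hollowpine, Juniper, Cedarfen, Fernhollow, Ironridge
Last habitat: Greywater with 133 animals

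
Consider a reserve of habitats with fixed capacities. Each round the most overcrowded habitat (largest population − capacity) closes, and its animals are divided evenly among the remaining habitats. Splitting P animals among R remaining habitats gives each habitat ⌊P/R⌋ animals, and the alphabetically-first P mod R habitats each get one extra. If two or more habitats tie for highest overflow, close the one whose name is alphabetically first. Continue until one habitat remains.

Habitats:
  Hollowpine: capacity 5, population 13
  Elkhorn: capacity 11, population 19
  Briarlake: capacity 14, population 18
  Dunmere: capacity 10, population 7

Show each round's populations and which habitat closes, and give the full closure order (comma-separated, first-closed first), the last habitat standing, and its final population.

Round 1: Briarlake=18 Dunmere=7 Elkhorn=19 Hollowpine=13 → close Elkhorn (overflow 8)
  19÷3 = 6 each, +1 to first 1
Round 2: Briarlake=25 Dunmere=13 Hollowpine=19 → close Hollowpine (overflow 14)
  19÷2 = 9 each, +1 to first 1
Round 3: Briarlake=35 Dunmere=22 → close Briarlake (overflow 21)
  35÷1 = 35 each, +1 to first 0

Closure order: Elkhorn, Hollowpine, Briarlake
Last habitat: Dunmere with 57 animals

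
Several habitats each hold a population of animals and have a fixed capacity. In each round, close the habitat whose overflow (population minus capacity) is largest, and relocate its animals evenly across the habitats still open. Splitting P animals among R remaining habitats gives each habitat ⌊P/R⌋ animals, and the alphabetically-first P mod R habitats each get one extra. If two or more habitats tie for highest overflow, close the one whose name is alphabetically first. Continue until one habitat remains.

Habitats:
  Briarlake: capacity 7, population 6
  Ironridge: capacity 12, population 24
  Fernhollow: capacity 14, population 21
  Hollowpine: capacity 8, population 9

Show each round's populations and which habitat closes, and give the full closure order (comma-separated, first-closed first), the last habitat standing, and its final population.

Closure order: Ironridge, Fernhollow, Hollowpine
Last habitat: Briarlake with 60 animals

Round 1: Briarlake=6 Fernhollow=21 Hollowpine=9 Ironridge=24 → close Ironridge (overflow 12)
  24÷3 = 8 each, +1 to first 0
Round 2: Briarlake=14 Fernhollow=29 Hollowpine=17 → close Fernhollow (overflow 15)
  29÷2 = 14 each, +1 to first 1
Round 3: Briarlake=29 Hollowpine=31 → close Hollowpine (overflow 23)
  31÷1 = 31 each, +1 to first 0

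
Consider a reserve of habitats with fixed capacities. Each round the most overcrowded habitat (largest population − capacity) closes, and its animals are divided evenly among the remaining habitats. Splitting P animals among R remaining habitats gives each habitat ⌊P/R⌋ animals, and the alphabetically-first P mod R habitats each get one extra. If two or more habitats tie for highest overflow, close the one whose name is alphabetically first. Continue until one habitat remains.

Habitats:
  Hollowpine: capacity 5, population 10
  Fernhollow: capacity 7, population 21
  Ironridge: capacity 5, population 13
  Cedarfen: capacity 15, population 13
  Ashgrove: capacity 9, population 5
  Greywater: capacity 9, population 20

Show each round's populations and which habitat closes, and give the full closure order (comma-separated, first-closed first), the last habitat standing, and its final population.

Round 1: Ashgrove=5 Cedarfen=13 Fernhollow=21 Greywater=20 Hollowpine=10 Ironridge=13 → close Fernhollow (overflow 14)
  21÷5 = 4 each, +1 to first 1
Round 2: Ashgrove=10 Cedarfen=17 Greywater=24 Hollowpine=14 Ironridge=17 → close Greywater (overflow 15)
  24÷4 = 6 each, +1 to first 0
Round 3: Ashgrove=16 Cedarfen=23 Hollowpine=20 Ironridge=23 → close Ironridge (overflow 18)
  23÷3 = 7 each, +1 to first 2
Round 4: Ashgrove=24 Cedarfen=31 Hollowpine=27 → close Hollowpine (overflow 22)
  27÷2 = 13 each, +1 to first 1
Round 5: Ashgrove=38 Cedarfen=44 → close Ashgrove (overflow 29)
  38÷1 = 38 each, +1 to first 0

Closure order: Fernhollow, Greywater, Ironridge, Hollowpine, Ashgrove
Last habitat: Cedarfen with 82 animals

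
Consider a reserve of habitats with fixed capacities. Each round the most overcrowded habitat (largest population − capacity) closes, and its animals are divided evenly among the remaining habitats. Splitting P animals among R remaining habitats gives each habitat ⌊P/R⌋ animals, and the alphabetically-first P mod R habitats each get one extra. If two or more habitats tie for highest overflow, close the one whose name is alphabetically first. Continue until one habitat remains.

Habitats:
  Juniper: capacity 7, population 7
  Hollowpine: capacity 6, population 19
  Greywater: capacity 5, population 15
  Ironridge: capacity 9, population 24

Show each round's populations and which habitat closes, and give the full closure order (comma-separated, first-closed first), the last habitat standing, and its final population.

Round 1: Greywater=15 Hollowpine=19 Ironridge=24 Juniper=7 → close Ironridge (overflow 15)
  24÷3 = 8 each, +1 to first 0
Round 2: Greywater=23 Hollowpine=27 Juniper=15 → close Hollowpine (overflow 21)
  27÷2 = 13 each, +1 to first 1
Round 3: Greywater=37 Juniper=28 → close Greywater (overflow 32)
  37÷1 = 37 each, +1 to first 0

Closure order: Ironridge, Hollowpine, Greywater
Last habitat: Juniper with 65 animals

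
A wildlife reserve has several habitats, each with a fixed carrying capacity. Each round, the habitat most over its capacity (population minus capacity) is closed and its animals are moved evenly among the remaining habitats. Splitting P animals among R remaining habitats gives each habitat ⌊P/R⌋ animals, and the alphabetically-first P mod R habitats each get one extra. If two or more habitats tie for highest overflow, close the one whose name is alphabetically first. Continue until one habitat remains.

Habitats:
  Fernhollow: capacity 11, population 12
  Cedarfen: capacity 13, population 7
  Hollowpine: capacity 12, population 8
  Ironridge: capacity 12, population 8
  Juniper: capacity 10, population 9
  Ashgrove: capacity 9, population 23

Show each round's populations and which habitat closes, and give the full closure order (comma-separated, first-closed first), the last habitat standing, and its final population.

Closure order: Ashgrove, Fernhollow, Juniper, Hollowpine, Cedarfen
Last habitat: Ironridge with 67 animals

Round 1: Ashgrove=23 Cedarfen=7 Fernhollow=12 Hollowpine=8 Ironridge=8 Juniper=9 → close Ashgrove (overflow 14)
  23÷5 = 4 each, +1 to first 3
Round 2: Cedarfen=12 Fernhollow=17 Hollowpine=13 Ironridge=12 Juniper=13 → close Fernhollow (overflow 6)
  17÷4 = 4 each, +1 to first 1
Round 3: Cedarfen=17 Hollowpine=17 Ironridge=16 Juniper=17 → close Juniper (overflow 7)
  17÷3 = 5 each, +1 to first 2
Round 4: Cedarfen=23 Hollowpine=23 Ironridge=21 → close Hollowpine (overflow 11)
  23÷2 = 11 each, +1 to first 1
Round 5: Cedarfen=35 Ironridge=32 → close Cedarfen (overflow 22)
  35÷1 = 35 each, +1 to first 0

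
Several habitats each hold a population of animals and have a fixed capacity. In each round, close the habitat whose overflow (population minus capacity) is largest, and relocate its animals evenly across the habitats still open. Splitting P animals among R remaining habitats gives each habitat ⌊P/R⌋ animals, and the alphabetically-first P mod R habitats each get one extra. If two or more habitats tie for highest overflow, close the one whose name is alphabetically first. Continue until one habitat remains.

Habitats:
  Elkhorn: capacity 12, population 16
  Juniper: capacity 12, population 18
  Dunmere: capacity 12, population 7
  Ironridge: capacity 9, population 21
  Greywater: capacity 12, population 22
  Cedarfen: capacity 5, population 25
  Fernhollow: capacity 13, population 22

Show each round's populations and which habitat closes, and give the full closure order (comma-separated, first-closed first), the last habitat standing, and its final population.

Round 1: Cedarfen=25 Dunmere=7 Elkhorn=16 Fernhollow=22 Greywater=22 Ironridge=21 Juniper=18 → close Cedarfen (overflow 20)
  25÷6 = 4 each, +1 to first 1
Round 2: Dunmere=12 Elkhorn=20 Fernhollow=26 Greywater=26 Ironridge=25 Juniper=22 → close Ironridge (overflow 16)
  25÷5 = 5 each, +1 to first 0
Round 3: Dunmere=17 Elkhorn=25 Fernhollow=31 Greywater=31 Juniper=27 → close Greywater (overflow 19)
  31÷4 = 7 each, +1 to first 3
Round 4: Dunmere=25 Elkhorn=33 Fernhollow=39 Juniper=34 → close Fernhollow (overflow 26)
  39÷3 = 13 each, +1 to first 0
Round 5: Dunmere=38 Elkhorn=46 Juniper=47 → close Juniper (overflow 35)
  47÷2 = 23 each, +1 to first 1
Round 6: Dunmere=62 Elkhorn=69 → close Elkhorn (overflow 57)
  69÷1 = 69 each, +1 to first 0

Closure order: Cedarfen, Ironridge, Greywater, Fernhollow, Juniper, Elkhorn
Last habitat: Dunmere with 131 animals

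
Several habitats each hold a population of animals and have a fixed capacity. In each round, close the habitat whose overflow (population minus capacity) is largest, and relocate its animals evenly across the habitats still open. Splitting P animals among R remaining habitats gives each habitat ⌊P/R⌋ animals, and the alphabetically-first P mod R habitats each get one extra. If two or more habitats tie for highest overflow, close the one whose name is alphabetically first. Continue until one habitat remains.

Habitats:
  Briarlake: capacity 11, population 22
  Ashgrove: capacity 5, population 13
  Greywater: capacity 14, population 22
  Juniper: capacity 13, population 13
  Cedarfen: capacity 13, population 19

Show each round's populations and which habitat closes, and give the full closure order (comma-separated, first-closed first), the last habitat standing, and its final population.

Closure order: Briarlake, Ashgrove, Cedarfen, Greywater
Last habitat: Juniper with 89 animals

Round 1: Ashgrove=13 Briarlake=22 Cedarfen=19 Greywater=22 Juniper=13 → close Briarlake (overflow 11)
  22÷4 = 5 each, +1 to first 2
Round 2: Ashgrove=19 Cedarfen=25 Greywater=27 Juniper=18 → close Ashgrove (overflow 14)
  19÷3 = 6 each, +1 to first 1
Round 3: Cedarfen=32 Greywater=33 Juniper=24 → close Cedarfen (overflow 19)
  32÷2 = 16 each, +1 to first 0
Round 4: Greywater=49 Juniper=40 → close Greywater (overflow 35)
  49÷1 = 49 each, +1 to first 0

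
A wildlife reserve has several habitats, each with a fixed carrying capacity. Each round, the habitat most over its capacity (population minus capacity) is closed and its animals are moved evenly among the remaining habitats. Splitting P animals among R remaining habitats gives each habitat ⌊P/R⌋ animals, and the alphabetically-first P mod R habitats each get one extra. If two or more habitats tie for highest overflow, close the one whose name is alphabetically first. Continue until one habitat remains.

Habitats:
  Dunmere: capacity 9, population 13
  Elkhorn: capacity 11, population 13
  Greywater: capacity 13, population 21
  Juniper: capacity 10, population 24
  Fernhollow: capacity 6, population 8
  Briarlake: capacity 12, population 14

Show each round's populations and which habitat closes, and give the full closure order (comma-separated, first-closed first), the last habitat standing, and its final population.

Round 1: Briarlake=14 Dunmere=13 Elkhorn=13 Fernhollow=8 Greywater=21 Juniper=24 → close Juniper (overflow 14)
  24÷5 = 4 each, +1 to first 4
Round 2: Briarlake=19 Dunmere=18 Elkhorn=18 Fernhollow=13 Greywater=25 → close Greywater (overflow 12)
  25÷4 = 6 each, +1 to first 1
Round 3: Briarlake=26 Dunmere=24 Elkhorn=24 Fernhollow=19 → close Dunmere (overflow 15)
  24÷3 = 8 each, +1 to first 0
Round 4: Briarlake=34 Elkhorn=32 Fernhollow=27 → close Briarlake (overflow 22)
  34÷2 = 17 each, +1 to first 0
Round 5: Elkhorn=49 Fernhollow=44 → close Elkhorn (overflow 38)
  49÷1 = 49 each, +1 to first 0

Closure order: Juniper, Greywater, Dunmere, Briarlake, Elkhorn
Last habitat: Fernhollow with 93 animals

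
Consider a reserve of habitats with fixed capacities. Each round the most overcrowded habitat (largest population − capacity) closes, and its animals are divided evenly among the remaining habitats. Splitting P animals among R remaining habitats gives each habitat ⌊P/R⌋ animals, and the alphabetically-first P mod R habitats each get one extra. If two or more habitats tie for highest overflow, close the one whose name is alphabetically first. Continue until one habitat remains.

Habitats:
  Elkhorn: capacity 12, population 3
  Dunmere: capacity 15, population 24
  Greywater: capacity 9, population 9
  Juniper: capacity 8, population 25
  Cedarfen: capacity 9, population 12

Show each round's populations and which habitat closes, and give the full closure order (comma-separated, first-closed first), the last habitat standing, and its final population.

Closure order: Juniper, Dunmere, Cedarfen, Greywater
Last habitat: Elkhorn with 73 animals

Round 1: Cedarfen=12 Dunmere=24 Elkhorn=3 Greywater=9 Juniper=25 → close Juniper (overflow 17)
  25÷4 = 6 each, +1 to first 1
Round 2: Cedarfen=19 Dunmere=30 Elkhorn=9 Greywater=15 → close Dunmere (overflow 15)
  30÷3 = 10 each, +1 to first 0
Round 3: Cedarfen=29 Elkhorn=19 Greywater=25 → close Cedarfen (overflow 20)
  29÷2 = 14 each, +1 to first 1
Round 4: Elkhorn=34 Greywater=39 → close Greywater (overflow 30)
  39÷1 = 39 each, +1 to first 0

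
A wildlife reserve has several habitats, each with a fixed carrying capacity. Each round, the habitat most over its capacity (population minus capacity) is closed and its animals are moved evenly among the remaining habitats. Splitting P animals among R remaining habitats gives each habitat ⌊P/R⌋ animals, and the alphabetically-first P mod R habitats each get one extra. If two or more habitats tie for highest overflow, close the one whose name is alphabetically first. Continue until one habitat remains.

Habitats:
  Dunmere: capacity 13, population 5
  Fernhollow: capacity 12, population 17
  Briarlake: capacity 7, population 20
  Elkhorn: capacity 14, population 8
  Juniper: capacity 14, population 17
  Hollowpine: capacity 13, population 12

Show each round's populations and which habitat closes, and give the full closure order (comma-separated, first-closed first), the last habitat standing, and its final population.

Round 1: Briarlake=20 Dunmere=5 Elkhorn=8 Fernhollow=17 Hollowpine=12 Juniper=17 → close Briarlake (overflow 13)
  20÷5 = 4 each, +1 to first 0
Round 2: Dunmere=9 Elkhorn=12 Fernhollow=21 Hollowpine=16 Juniper=21 → close Fernhollow (overflow 9)
  21÷4 = 5 each, +1 to first 1
Round 3: Dunmere=15 Elkhorn=17 Hollowpine=21 Juniper=26 → close Juniper (overflow 12)
  26÷3 = 8 each, +1 to first 2
Round 4: Dunmere=24 Elkhorn=26 Hollowpine=29 → close Hollowpine (overflow 16)
  29÷2 = 14 each, +1 to first 1
Round 5: Dunmere=39 Elkhorn=40 → close Dunmere (overflow 26)
  39÷1 = 39 each, +1 to first 0

Closure order: Briarlake, Fernhollow, Juniper, Hollowpine, Dunmere
Last habitat: Elkhorn with 79 animals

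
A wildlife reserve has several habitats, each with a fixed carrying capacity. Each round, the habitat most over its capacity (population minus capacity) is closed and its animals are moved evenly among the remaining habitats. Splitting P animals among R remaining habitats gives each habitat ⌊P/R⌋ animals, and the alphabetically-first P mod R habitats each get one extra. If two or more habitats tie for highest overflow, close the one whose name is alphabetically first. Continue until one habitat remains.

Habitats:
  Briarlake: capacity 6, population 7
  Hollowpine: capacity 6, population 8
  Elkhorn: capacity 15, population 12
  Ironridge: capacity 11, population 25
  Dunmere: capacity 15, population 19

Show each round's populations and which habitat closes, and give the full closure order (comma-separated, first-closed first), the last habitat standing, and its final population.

Round 1: Briarlake=7 Dunmere=19 Elkhorn=12 Hollowpine=8 Ironridge=25 → close Ironridge (overflow 14)
  25÷4 = 6 each, +1 to first 1
Round 2: Briarlake=14 Dunmere=25 Elkhorn=18 Hollowpine=14 → close Dunmere (overflow 10)
  25÷3 = 8 each, +1 to first 1
Round 3: Briarlake=23 Elkhorn=26 Hollowpine=22 → close Briarlake (overflow 17)
  23÷2 = 11 each, +1 to first 1
Round 4: Elkhorn=38 Hollowpine=33 → close Hollowpine (overflow 27)
  33÷1 = 33 each, +1 to first 0

Closure order: Ironridge, Dunmere, Briarlake, Hollowpine
Last habitat: Elkhorn with 71 animals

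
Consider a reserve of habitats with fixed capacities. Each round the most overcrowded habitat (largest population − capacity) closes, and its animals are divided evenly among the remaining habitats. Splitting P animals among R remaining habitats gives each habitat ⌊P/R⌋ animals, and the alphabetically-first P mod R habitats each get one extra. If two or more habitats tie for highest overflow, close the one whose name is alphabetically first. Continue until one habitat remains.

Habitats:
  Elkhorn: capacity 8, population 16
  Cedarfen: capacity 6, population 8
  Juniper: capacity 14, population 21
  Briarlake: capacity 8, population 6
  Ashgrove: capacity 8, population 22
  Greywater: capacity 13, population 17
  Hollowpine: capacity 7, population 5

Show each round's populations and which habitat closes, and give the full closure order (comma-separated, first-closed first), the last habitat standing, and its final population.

Closure order: Ashgrove, Elkhorn, Juniper, Greywater, Cedarfen, Briarlake
Last habitat: Hollowpine with 95 animals

Round 1: Ashgrove=22 Briarlake=6 Cedarfen=8 Elkhorn=16 Greywater=17 Hollowpine=5 Juniper=21 → close Ashgrove (overflow 14)
  22÷6 = 3 each, +1 to first 4
Round 2: Briarlake=10 Cedarfen=12 Elkhorn=20 Greywater=21 Hollowpine=8 Juniper=24 → close Elkhorn (overflow 12)
  20÷5 = 4 each, +1 to first 0
Round 3: Briarlake=14 Cedarfen=16 Greywater=25 Hollowpine=12 Juniper=28 → close Juniper (overflow 14)
  28÷4 = 7 each, +1 to first 0
Round 4: Briarlake=21 Cedarfen=23 Greywater=32 Hollowpine=19 → close Greywater (overflow 19)
  32÷3 = 10 each, +1 to first 2
Round 5: Briarlake=32 Cedarfen=34 Hollowpine=29 → close Cedarfen (overflow 28)
  34÷2 = 17 each, +1 to first 0
Round 6: Briarlake=49 Hollowpine=46 → close Briarlake (overflow 41)
  49÷1 = 49 each, +1 to first 0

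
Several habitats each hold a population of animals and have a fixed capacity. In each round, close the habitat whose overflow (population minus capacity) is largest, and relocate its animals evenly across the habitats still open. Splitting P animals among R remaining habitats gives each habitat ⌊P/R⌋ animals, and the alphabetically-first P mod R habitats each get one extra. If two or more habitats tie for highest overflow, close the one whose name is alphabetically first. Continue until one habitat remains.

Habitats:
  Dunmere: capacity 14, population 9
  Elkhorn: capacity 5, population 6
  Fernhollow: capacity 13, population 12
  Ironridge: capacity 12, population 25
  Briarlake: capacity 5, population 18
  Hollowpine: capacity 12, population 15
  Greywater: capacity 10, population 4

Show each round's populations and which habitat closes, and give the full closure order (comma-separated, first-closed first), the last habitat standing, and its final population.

Round 1: Briarlake=18 Dunmere=9 Elkhorn=6 Fernhollow=12 Greywater=4 Hollowpine=15 Ironridge=25 → close Briarlake (overflow 13)
  18÷6 = 3 each, +1 to first 0
Round 2: Dunmere=12 Elkhorn=9 Fernhollow=15 Greywater=7 Hollowpine=18 Ironridge=28 → close Ironridge (overflow 16)
  28÷5 = 5 each, +1 to first 3
Round 3: Dunmere=18 Elkhorn=15 Fernhollow=21 Greywater=12 Hollowpine=23 → close Hollowpine (overflow 11)
  23÷4 = 5 each, +1 to first 3
Round 4: Dunmere=24 Elkhorn=21 Fernhollow=27 Greywater=17 → close Elkhorn (overflow 16)
  21÷3 = 7 each, +1 to first 0
Round 5: Dunmere=31 Fernhollow=34 Greywater=24 → close Fernhollow (overflow 21)
  34÷2 = 17 each, +1 to first 0
Round 6: Dunmere=48 Greywater=41 → close Dunmere (overflow 34)
  48÷1 = 48 each, +1 to first 0

Closure order: Briarlake, Ironridge, Hollowpine, Elkhorn, Fernhollow, Dunmere
Last habitat: Greywater with 89 animals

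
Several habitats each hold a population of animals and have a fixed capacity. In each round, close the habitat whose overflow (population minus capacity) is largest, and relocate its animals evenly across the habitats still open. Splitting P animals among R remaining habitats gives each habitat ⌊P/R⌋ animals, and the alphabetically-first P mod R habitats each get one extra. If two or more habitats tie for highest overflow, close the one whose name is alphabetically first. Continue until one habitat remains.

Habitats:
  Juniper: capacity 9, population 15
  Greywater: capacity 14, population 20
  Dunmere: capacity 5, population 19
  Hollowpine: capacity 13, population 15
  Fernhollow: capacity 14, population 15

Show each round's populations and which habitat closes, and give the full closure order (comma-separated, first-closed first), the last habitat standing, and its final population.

Round 1: Dunmere=19 Fernhollow=15 Greywater=20 Hollowpine=15 Juniper=15 → close Dunmere (overflow 14)
  19÷4 = 4 each, +1 to first 3
Round 2: Fernhollow=20 Greywater=25 Hollowpine=20 Juniper=19 → close Greywater (overflow 11)
  25÷3 = 8 each, +1 to first 1
Round 3: Fernhollow=29 Hollowpine=28 Juniper=27 → close Juniper (overflow 18)
  27÷2 = 13 each, +1 to first 1
Round 4: Fernhollow=43 Hollowpine=41 → close Fernhollow (overflow 29)
  43÷1 = 43 each, +1 to first 0

Closure order: Dunmere, Greywater, Juniper, Fernhollow
Last habitat: Hollowpine with 84 animals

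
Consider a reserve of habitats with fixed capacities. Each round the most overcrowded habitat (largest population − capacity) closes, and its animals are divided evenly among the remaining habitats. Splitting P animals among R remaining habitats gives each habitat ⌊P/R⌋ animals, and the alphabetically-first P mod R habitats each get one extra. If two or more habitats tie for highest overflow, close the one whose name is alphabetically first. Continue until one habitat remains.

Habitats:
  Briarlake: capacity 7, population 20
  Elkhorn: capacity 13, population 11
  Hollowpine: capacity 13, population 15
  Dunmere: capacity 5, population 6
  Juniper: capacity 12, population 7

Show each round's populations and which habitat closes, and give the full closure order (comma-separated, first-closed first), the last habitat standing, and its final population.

Round 1: Briarlake=20 Dunmere=6 Elkhorn=11 Hollowpine=15 Juniper=7 → close Briarlake (overflow 13)
  20÷4 = 5 each, +1 to first 0
Round 2: Dunmere=11 Elkhorn=16 Hollowpine=20 Juniper=12 → close Hollowpine (overflow 7)
  20÷3 = 6 each, +1 to first 2
Round 3: Dunmere=18 Elkhorn=23 Juniper=18 → close Dunmere (overflow 13)
  18÷2 = 9 each, +1 to first 0
Round 4: Elkhorn=32 Juniper=27 → close Elkhorn (overflow 19)
  32÷1 = 32 each, +1 to first 0

Closure order: Briarlake, Hollowpine, Dunmere, Elkhorn
Last habitat: Juniper with 59 animals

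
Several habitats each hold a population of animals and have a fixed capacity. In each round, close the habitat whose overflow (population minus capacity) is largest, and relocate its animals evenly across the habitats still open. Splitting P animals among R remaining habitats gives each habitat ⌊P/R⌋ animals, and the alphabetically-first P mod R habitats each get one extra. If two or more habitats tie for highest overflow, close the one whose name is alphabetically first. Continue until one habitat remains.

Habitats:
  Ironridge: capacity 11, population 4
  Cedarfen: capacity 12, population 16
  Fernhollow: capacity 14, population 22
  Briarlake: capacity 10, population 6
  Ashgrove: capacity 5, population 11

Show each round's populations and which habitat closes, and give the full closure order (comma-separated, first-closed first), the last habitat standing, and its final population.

Closure order: Fernhollow, Ashgrove, Cedarfen, Briarlake
Last habitat: Ironridge with 59 animals

Round 1: Ashgrove=11 Briarlake=6 Cedarfen=16 Fernhollow=22 Ironridge=4 → close Fernhollow (overflow 8)
  22÷4 = 5 each, +1 to first 2
Round 2: Ashgrove=17 Briarlake=12 Cedarfen=21 Ironridge=9 → close Ashgrove (overflow 12)
  17÷3 = 5 each, +1 to first 2
Round 3: Briarlake=18 Cedarfen=27 Ironridge=14 → close Cedarfen (overflow 15)
  27÷2 = 13 each, +1 to first 1
Round 4: Briarlake=32 Ironridge=27 → close Briarlake (overflow 22)
  32÷1 = 32 each, +1 to first 0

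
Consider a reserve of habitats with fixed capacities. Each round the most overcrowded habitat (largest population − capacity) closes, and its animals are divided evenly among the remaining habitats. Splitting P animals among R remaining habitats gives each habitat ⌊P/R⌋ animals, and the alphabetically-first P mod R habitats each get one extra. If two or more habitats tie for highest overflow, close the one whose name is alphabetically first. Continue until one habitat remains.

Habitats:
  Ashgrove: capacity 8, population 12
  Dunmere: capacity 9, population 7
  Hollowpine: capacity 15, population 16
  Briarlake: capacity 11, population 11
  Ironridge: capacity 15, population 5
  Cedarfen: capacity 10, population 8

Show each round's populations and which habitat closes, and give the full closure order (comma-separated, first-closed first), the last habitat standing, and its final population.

Closure order: Ashgrove, Briarlake, Hollowpine, Cedarfen, Dunmere
Last habitat: Ironridge with 59 animals

Round 1: Ashgrove=12 Briarlake=11 Cedarfen=8 Dunmere=7 Hollowpine=16 Ironridge=5 → close Ashgrove (overflow 4)
  12÷5 = 2 each, +1 to first 2
Round 2: Briarlake=14 Cedarfen=11 Dunmere=9 Hollowpine=18 Ironridge=7 → close Briarlake (overflow 3)
  14÷4 = 3 each, +1 to first 2
Round 3: Cedarfen=15 Dunmere=13 Hollowpine=21 Ironridge=10 → close Hollowpine (overflow 6)
  21÷3 = 7 each, +1 to first 0
Round 4: Cedarfen=22 Dunmere=20 Ironridge=17 → close Cedarfen (overflow 12)
  22÷2 = 11 each, +1 to first 0
Round 5: Dunmere=31 Ironridge=28 → close Dunmere (overflow 22)
  31÷1 = 31 each, +1 to first 0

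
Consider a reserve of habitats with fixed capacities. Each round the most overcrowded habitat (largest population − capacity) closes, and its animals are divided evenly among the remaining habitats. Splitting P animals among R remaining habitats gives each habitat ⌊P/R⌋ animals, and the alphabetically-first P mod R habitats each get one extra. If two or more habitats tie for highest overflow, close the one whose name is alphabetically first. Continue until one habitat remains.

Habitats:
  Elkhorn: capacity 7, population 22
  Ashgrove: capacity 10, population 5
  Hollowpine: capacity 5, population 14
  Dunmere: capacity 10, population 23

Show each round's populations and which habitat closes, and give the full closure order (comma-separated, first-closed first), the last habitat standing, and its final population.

Closure order: Elkhorn, Dunmere, Hollowpine
Last habitat: Ashgrove with 64 animals

Round 1: Ashgrove=5 Dunmere=23 Elkhorn=22 Hollowpine=14 → close Elkhorn (overflow 15)
  22÷3 = 7 each, +1 to first 1
Round 2: Ashgrove=13 Dunmere=30 Hollowpine=21 → close Dunmere (overflow 20)
  30÷2 = 15 each, +1 to first 0
Round 3: Ashgrove=28 Hollowpine=36 → close Hollowpine (overflow 31)
  36÷1 = 36 each, +1 to first 0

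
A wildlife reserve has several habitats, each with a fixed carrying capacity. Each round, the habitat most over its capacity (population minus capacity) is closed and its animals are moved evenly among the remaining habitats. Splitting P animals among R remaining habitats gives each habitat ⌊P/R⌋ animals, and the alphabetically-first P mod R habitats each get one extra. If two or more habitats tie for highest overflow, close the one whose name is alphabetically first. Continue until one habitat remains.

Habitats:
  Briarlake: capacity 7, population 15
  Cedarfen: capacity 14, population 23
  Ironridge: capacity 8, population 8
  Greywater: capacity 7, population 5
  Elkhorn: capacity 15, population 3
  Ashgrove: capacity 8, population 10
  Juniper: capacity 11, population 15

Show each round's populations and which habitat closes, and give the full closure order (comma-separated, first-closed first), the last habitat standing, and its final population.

Round 1: Ashgrove=10 Briarlake=15 Cedarfen=23 Elkhorn=3 Greywater=5 Ironridge=8 Juniper=15 → close Cedarfen (overflow 9)
  23÷6 = 3 each, +1 to first 5
Round 2: Ashgrove=14 Briarlake=19 Elkhorn=7 Greywater=9 Ironridge=12 Juniper=18 → close Briarlake (overflow 12)
  19÷5 = 3 each, +1 to first 4
Round 3: Ashgrove=18 Elkhorn=11 Greywater=13 Ironridge=16 Juniper=21 → close Ashgrove (overflow 10)
  18÷4 = 4 each, +1 to first 2
Round 4: Elkhorn=16 Greywater=18 Ironridge=20 Juniper=25 → close Juniper (overflow 14)
  25÷3 = 8 each, +1 to first 1
Round 5: Elkhorn=25 Greywater=26 Ironridge=28 → close Ironridge (overflow 20)
  28÷2 = 14 each, +1 to first 0
Round 6: Elkhorn=39 Greywater=40 → close Greywater (overflow 33)
  40÷1 = 40 each, +1 to first 0

Closure order: Cedarfen, Briarlake, Ashgrove, Juniper, Ironridge, Greywater
Last habitat: Elkhorn with 79 animals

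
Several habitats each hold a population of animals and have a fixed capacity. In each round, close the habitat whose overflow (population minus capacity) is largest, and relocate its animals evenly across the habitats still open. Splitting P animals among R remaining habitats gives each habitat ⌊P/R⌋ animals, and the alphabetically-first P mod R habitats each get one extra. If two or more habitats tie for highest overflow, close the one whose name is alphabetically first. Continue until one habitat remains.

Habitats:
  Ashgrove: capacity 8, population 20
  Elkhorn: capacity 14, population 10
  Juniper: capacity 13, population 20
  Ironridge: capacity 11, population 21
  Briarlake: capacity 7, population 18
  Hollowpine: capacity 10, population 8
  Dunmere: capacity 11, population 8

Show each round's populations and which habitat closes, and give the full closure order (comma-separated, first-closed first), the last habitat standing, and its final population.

Round 1: Ashgrove=20 Briarlake=18 Dunmere=8 Elkhorn=10 Hollowpine=8 Ironridge=21 Juniper=20 → close Ashgrove (overflow 12)
  20÷6 = 3 each, +1 to first 2
Round 2: Briarlake=22 Dunmere=12 Elkhorn=13 Hollowpine=11 Ironridge=24 Juniper=23 → close Briarlake (overflow 15)
  22÷5 = 4 each, +1 to first 2
Round 3: Dunmere=17 Elkhorn=18 Hollowpine=15 Ironridge=28 Juniper=27 → close Ironridge (overflow 17)
  28÷4 = 7 each, +1 to first 0
Round 4: Dunmere=24 Elkhorn=25 Hollowpine=22 Juniper=34 → close Juniper (overflow 21)
  34÷3 = 11 each, +1 to first 1
Round 5: Dunmere=36 Elkhorn=36 Hollowpine=33 → close Dunmere (overflow 25)
  36÷2 = 18 each, +1 to first 0
Round 6: Elkhorn=54 Hollowpine=51 → close Hollowpine (overflow 41)
  51÷1 = 51 each, +1 to first 0

Closure order: Ashgrove, Briarlake, Ironridge, Juniper, Dunmere, Hollowpine
Last habitat: Elkhorn with 105 animals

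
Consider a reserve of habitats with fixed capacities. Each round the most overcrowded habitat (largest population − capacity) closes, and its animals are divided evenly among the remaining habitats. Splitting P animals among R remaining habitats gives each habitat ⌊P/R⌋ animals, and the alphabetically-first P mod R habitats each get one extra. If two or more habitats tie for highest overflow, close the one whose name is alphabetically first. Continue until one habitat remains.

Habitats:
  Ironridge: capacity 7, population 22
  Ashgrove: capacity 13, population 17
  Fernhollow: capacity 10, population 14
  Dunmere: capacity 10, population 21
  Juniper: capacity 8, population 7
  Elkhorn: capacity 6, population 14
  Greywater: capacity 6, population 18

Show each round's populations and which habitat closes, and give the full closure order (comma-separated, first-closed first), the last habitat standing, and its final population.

Closure order: Ironridge, Dunmere, Greywater, Elkhorn, Ashgrove, Fernhollow
Last habitat: Juniper with 113 animals

Round 1: Ashgrove=17 Dunmere=21 Elkhorn=14 Fernhollow=14 Greywater=18 Ironridge=22 Juniper=7 → close Ironridge (overflow 15)
  22÷6 = 3 each, +1 to first 4
Round 2: Ashgrove=21 Dunmere=25 Elkhorn=18 Fernhollow=18 Greywater=21 Juniper=10 → close Dunmere (overflow 15)
  25÷5 = 5 each, +1 to first 0
Round 3: Ashgrove=26 Elkhorn=23 Fernhollow=23 Greywater=26 Juniper=15 → close Greywater (overflow 20)
  26÷4 = 6 each, +1 to first 2
Round 4: Ashgrove=33 Elkhorn=30 Fernhollow=29 Juniper=21 → close Elkhorn (overflow 24)
  30÷3 = 10 each, +1 to first 0
Round 5: Ashgrove=43 Fernhollow=39 Juniper=31 → close Ashgrove (overflow 30)
  43÷2 = 21 each, +1 to first 1
Round 6: Fernhollow=61 Juniper=52 → close Fernhollow (overflow 51)
  61÷1 = 61 each, +1 to first 0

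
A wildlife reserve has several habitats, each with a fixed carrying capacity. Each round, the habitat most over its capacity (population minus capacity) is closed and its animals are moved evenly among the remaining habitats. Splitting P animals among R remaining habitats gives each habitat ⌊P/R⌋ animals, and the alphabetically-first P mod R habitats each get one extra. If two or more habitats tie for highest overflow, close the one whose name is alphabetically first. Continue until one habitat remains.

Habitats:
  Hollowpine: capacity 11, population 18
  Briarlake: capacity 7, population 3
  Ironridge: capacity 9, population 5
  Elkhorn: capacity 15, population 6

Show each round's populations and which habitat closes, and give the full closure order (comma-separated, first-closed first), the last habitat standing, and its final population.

Round 1: Briarlake=3 Elkhorn=6 Hollowpine=18 Ironridge=5 → close Hollowpine (overflow 7)
  18÷3 = 6 each, +1 to first 0
Round 2: Briarlake=9 Elkhorn=12 Ironridge=11 → close Briarlake (overflow 2)
  9÷2 = 4 each, +1 to first 1
Round 3: Elkhorn=17 Ironridge=15 → close Ironridge (overflow 6)
  15÷1 = 15 each, +1 to first 0

Closure order: Hollowpine, Briarlake, Ironridge
Last habitat: Elkhorn with 32 animals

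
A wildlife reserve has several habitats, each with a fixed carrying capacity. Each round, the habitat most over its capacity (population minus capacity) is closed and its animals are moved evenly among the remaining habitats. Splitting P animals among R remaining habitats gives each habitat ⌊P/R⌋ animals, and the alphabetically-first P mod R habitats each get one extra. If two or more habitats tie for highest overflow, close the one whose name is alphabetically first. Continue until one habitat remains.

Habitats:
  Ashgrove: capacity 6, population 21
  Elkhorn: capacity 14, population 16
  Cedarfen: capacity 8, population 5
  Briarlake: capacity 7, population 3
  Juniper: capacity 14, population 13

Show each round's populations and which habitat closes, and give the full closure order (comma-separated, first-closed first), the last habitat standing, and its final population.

Closure order: Ashgrove, Elkhorn, Juniper, Briarlake
Last habitat: Cedarfen with 58 animals

Round 1: Ashgrove=21 Briarlake=3 Cedarfen=5 Elkhorn=16 Juniper=13 → close Ashgrove (overflow 15)
  21÷4 = 5 each, +1 to first 1
Round 2: Briarlake=9 Cedarfen=10 Elkhorn=21 Juniper=18 → close Elkhorn (overflow 7)
  21÷3 = 7 each, +1 to first 0
Round 3: Briarlake=16 Cedarfen=17 Juniper=25 → close Juniper (overflow 11)
  25÷2 = 12 each, +1 to first 1
Round 4: Briarlake=29 Cedarfen=29 → close Briarlake (overflow 22)
  29÷1 = 29 each, +1 to first 0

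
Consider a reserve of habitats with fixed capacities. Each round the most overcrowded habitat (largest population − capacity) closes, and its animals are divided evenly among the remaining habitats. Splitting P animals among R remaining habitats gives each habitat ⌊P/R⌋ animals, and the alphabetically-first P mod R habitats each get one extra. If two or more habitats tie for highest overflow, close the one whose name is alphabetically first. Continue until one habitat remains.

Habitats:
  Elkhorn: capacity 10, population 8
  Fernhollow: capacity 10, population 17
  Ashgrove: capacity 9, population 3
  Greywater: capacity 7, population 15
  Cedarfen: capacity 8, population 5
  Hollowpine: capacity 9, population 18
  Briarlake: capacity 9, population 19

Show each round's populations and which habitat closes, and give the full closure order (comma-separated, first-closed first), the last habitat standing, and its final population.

Closure order: Briarlake, Hollowpine, Greywater, Fernhollow, Cedarfen, Ashgrove
Last habitat: Elkhorn with 85 animals

Round 1: Ashgrove=3 Briarlake=19 Cedarfen=5 Elkhorn=8 Fernhollow=17 Greywater=15 Hollowpine=18 → close Briarlake (overflow 10)
  19÷6 = 3 each, +1 to first 1
Round 2: Ashgrove=7 Cedarfen=8 Elkhorn=11 Fernhollow=20 Greywater=18 Hollowpine=21 → close Hollowpine (overflow 12)
  21÷5 = 4 each, +1 to first 1
Round 3: Ashgrove=12 Cedarfen=12 Elkhorn=15 Fernhollow=24 Greywater=22 → close Greywater (overflow 15)
  22÷4 = 5 each, +1 to first 2
Round 4: Ashgrove=18 Cedarfen=18 Elkhorn=20 Fernhollow=29 → close Fernhollow (overflow 19)
  29÷3 = 9 each, +1 to first 2
Round 5: Ashgrove=28 Cedarfen=28 Elkhorn=29 → close Cedarfen (overflow 20)
  28÷2 = 14 each, +1 to first 0
Round 6: Ashgrove=42 Elkhorn=43 → close Ashgrove (overflow 33)
  42÷1 = 42 each, +1 to first 0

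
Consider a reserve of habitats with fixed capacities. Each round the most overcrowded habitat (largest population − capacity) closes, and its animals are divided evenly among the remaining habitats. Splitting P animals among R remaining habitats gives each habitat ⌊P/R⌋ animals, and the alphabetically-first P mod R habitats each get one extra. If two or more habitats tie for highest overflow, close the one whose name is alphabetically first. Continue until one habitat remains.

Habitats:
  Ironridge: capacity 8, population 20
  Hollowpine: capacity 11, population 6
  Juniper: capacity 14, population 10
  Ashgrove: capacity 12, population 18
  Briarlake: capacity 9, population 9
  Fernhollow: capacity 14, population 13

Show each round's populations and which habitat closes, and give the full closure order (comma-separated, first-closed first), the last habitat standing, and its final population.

Round 1: Ashgrove=18 Briarlake=9 Fernhollow=13 Hollowpine=6 Ironridge=20 Juniper=10 → close Ironridge (overflow 12)
  20÷5 = 4 each, +1 to first 0
Round 2: Ashgrove=22 Briarlake=13 Fernhollow=17 Hollowpine=10 Juniper=14 → close Ashgrove (overflow 10)
  22÷4 = 5 each, +1 to first 2
Round 3: Briarlake=19 Fernhollow=23 Hollowpine=15 Juniper=19 → close Briarlake (overflow 10)
  19÷3 = 6 each, +1 to first 1
Round 4: Fernhollow=30 Hollowpine=21 Juniper=25 → close Fernhollow (overflow 16)
  30÷2 = 15 each, +1 to first 0
Round 5: Hollowpine=36 Juniper=40 → close Juniper (overflow 26)
  40÷1 = 40 each, +1 to first 0

Closure order: Ironridge, Ashgrove, Briarlake, Fernhollow, Juniper
Last habitat: Hollowpine with 76 animals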